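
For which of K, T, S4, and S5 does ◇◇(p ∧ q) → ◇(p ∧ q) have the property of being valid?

T-tableau for the negation ¬(◇◇(p ∧ q) → ◇(p ∧ q)):
1. ¬(◇◇(p ∧ q) → ◇(p ∧ q)), w0
2. ◇◇(p ∧ q), w0
3. ¬◇(p ∧ q), w0
4. ¬(p ∧ q), w0
5. ¬q, w0
6. ◇(p ∧ q), w1
7. ¬(p ∧ q), w1
8. ¬q, w1
9. p ∧ q, w2
10. p, w2
11. q, w2
Accessibility: w0Rw0, w0Rw1, w1Rw1, w1Rw2, w2Rw2
Complete open branch: countermodel on a T-frame, so not valid in T, nor in K (the same frame is also a K-frame).
S4-tableau for the negation ¬(◇◇(p ∧ q) → ◇(p ∧ q)):
1. ¬(◇◇(p ∧ q) → ◇(p ∧ q)), w0
2. ◇◇(p ∧ q), w0
3. ¬◇(p ∧ q), w0
4. ¬(p ∧ q), w0
5. ¬q, w0
6. ◇(p ∧ q), w1
7. ¬(p ∧ q), w1
8. ¬q, w1
9. p ∧ q, w2
10. p, w2
11. q, w2
12. ¬(p ∧ q), w2
13. ¬q, w2
Accessibility: w0Rw0, w0Rw1, w0Rw2, w1Rw1, w1Rw2, w2Rw2
Branch closes: q and ¬q both at w2.
Every branch closes (one shown): valid in S4, hence also in S5 (every theorem of S4 is a theorem of S5).

S4, S5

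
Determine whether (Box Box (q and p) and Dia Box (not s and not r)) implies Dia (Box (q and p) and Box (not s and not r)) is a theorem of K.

Valid in K

Tableau for the negation not ((Box Box (q and p) and Dia Box (not s and not r)) implies Dia (Box (q and p) and Box (not s and not r))):
1. not ((Box Box (q and p) and Dia Box (not s and not r)) implies Dia (Box (q and p) and Box (not s and not r))), u
2. Box Box (q and p) and Dia Box (not s and not r), u   [neg-implies-rule on 1]
3. not Dia (Box (q and p) and Box (not s and not r)), u   [neg-implies-rule on 1]
4. Box Box (q and p), u   [and-rule on 2]
5. Dia Box (not s and not r), u   [and-rule on 2]
6. Box (not s and not r), v   [Dia-rule on 5: fresh world v, uRv]
7. not (Box (q and p) and Box (not s and not r)), v   [neg-Dia-rule on 3 via uRv]
8. Box (q and p), v   [Box-rule on 4 via uRv]
9. not Box (not s and not r), v   [neg-and-rule on 7 (branches; this branch)]
10. not (not s and not r), w   [neg-Box-rule on 9: fresh world w, vRw]
11. not s and not r, w   [Box-rule on 6 via vRw]
12. not s, w   [and-rule on 11]
13. not r, w   [and-rule on 11]
14. q and p, w   [Box-rule on 8 via vRw]
15. q, w   [and-rule on 14]
16. p, w   [and-rule on 14]
17. r, w   [neg-and-rule on 10 (branches; this branch)]
Accessibility: uRv, vRw
Branch closes: r and not r both at w.
Every branch of the negation's tableau closes; the branch above is one of them.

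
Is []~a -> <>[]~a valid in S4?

Yes, valid

Tableau for the negation ~([]~a -> <>[]~a):
1. ~([]~a -> <>[]~a), u
2. []~a, u
3. ~<>[]~a, u
4. ~a, u
5. ~[]~a, u
6. a, v
7. ~a, v
Accessibility: uRu, uRv, vRv
Branch closes: a and ~a both at v.
All branches of the negation close; one closing branch shown above.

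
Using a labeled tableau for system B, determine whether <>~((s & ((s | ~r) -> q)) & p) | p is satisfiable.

1. <>~((s & ((s | ~r) -> q)) & p) | p, 0
2. p, 0   [|-rule on 1 (branches; this branch)]
Accessibility: 0R0

Satisfiable (open branch found)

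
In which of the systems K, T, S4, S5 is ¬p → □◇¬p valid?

S5

S5-tableau for the negation ¬(¬p → □◇¬p):
1. ¬(¬p → □◇¬p), 0
2. ¬p, 0
3. ¬□◇¬p, 0
4. ¬◇¬p, 1
5. p, 0
Accessibility: 0R0, 0R1, 1R0, 1R1
Branch closes: p and ¬p both at 0.
Every branch closes (one shown): valid in S5.
S4-tableau for the negation ¬(¬p → □◇¬p):
1. ¬(¬p → □◇¬p), 0
2. ¬p, 0
3. ¬□◇¬p, 0
4. ¬◇¬p, 1
5. p, 1
Accessibility: 0R0, 0R1, 1R1
Complete open branch: countermodel on an S4-frame, so not valid in S4, nor in K, T (the same frame is also a K-frame and a T-frame).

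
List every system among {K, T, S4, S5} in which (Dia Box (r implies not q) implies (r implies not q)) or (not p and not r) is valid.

S5

S5-tableau for the negation not ((Dia Box (r implies not q) implies (r implies not q)) or (not p and not r)):
1. not ((Dia Box (r implies not q) implies (r implies not q)) or (not p and not r)), u
2. not (Dia Box (r implies not q) implies (r implies not q)), u
3. not (not p and not r), u
4. Dia Box (r implies not q), u
5. not (r implies not q), u
6. r, u
7. q, u
8. Box (r implies not q), v
9. r implies not q, u
10. r implies not q, v
11. not q, u
Accessibility: uRu, uRv, vRu, vRv
Branch closes: q and not q both at u.
Every branch closes (one shown): valid in S5.
S4-tableau for the negation not ((Dia Box (r implies not q) implies (r implies not q)) or (not p and not r)):
1. not ((Dia Box (r implies not q) implies (r implies not q)) or (not p and not r)), u
2. not (Dia Box (r implies not q) implies (r implies not q)), u
3. not (not p and not r), u
4. Dia Box (r implies not q), u
5. not (r implies not q), u
6. r, u
7. q, u
8. Box (r implies not q), v
9. r implies not q, v
10. not q, v
Accessibility: uRu, uRv, vRv
Complete open branch: countermodel on an S4-frame, so not valid in S4, nor in K, T (the same frame is also a K-frame and a T-frame).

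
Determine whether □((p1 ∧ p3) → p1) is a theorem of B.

Valid in B

Tableau for the negation ¬□((p1 ∧ p3) → p1):
1. ¬□((p1 ∧ p3) → p1), 0
2. ¬((p1 ∧ p3) → p1), 1   [¬□-rule on 1: fresh world 1, 0R1]
3. p1 ∧ p3, 1   [¬→-rule on 2]
4. ¬p1, 1   [¬→-rule on 2]
5. p1, 1   [∧-rule on 3]
6. p3, 1   [∧-rule on 3]
Accessibility: 0R0, 0R1, 1R0, 1R1
Branch closes: p1 and ¬p1 both at 1.
Every branch of the negation's tableau closes; the branch above is one of them.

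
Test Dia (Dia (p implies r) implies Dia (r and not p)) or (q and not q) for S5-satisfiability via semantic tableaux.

Satisfiable (open branch found)

1. Dia (Dia (p implies r) implies Dia (r and not p)) or (q and not q), u
2. Dia (Dia (p implies r) implies Dia (r and not p)), u   [or-rule on 1 (branches; this branch)]
3. Dia (p implies r) implies Dia (r and not p), v   [Dia-rule on 2: fresh world v, uRv]
4. Dia (r and not p), v   [implies-rule on 3 (branches; this branch)]
5. r and not p, w   [Dia-rule on 4: fresh world w, vRw]
6. r, w   [and-rule on 5]
7. not p, w   [and-rule on 5]
Accessibility: uRu, uRv, uRw, vRu, vRv, vRw, wRu, wRv, wRw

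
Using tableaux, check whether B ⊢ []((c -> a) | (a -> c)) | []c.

Yes, valid

Tableau for the negation ~([]((c -> a) | (a -> c)) | []c):
1. ~([]((c -> a) | (a -> c)) | []c), 0
2. ~[]((c -> a) | (a -> c)), 0
3. ~[]c, 0
4. ~((c -> a) | (a -> c)), 1
5. ~(c -> a), 1
6. ~(a -> c), 1
7. c, 1
8. ~a, 1
9. a, 1
10. ~c, 1
Accessibility: 0R0, 0R1, 1R0, 1R1
Branch closes: a and ~a both at 1.
Every branch of the negation's tableau closes; the branch above is one of them.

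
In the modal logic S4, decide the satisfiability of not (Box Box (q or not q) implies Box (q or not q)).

1. not (Box Box (q or not q) implies Box (q or not q)), u
2. Box Box (q or not q), u   [neg-implies-rule on 1]
3. not Box (q or not q), u   [neg-implies-rule on 1]
4. Box (q or not q), u   [Box-rule on 2 via uRu]
5. q or not q, u   [Box-rule on 4 via uRu]
6. not q, u   [or-rule on 5 (branches; this branch)]
7. not (q or not q), v   [neg-Box-rule on 3: fresh world v, uRv]
8. not q, v   [neg-or-rule on 7]
9. q, v   [neg-or-rule on 7]
Accessibility: uRu, uRv, vRv
Branch closes: q and not q both at v.
Every branch closes; the branch above is one of them.

Unsatisfiable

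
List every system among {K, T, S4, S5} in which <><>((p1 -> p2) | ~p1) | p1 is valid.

T-tableau for the negation ~(<><>((p1 -> p2) | ~p1) | p1):
1. ~(<><>((p1 -> p2) | ~p1) | p1), w0
2. ~<><>((p1 -> p2) | ~p1), w0
3. ~p1, w0
4. ~<>((p1 -> p2) | ~p1), w0
5. ~((p1 -> p2) | ~p1), w0
6. ~(p1 -> p2), w0
7. p1, w0
Accessibility: w0Rw0
Branch closes: p1 and ~p1 both at w0.
Every branch closes (one shown): valid in T, hence also in S4, S5 (every theorem of T is a theorem of S4 and S5).
K-tableau for the negation ~(<><>((p1 -> p2) | ~p1) | p1):
1. ~(<><>((p1 -> p2) | ~p1) | p1), w0
2. ~<><>((p1 -> p2) | ~p1), w0
3. ~p1, w0
Complete open branch: countermodel on a K-frame, so not valid in K.

T, S4, S5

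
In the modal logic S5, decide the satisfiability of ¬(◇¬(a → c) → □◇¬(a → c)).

No, unsatisfiable

1. ¬(◇¬(a → c) → □◇¬(a → c)), u
2. ◇¬(a → c), u
3. ¬□◇¬(a → c), u
4. ¬(a → c), v
5. a, v
6. ¬c, v
7. ¬◇¬(a → c), w
8. a → c, u
9. a → c, v
10. a → c, w
11. c, u
12. c, v
Accessibility: uRu, uRv, uRw, vRu, vRv, vRw, wRu, wRv, wRw
Branch closes: c and ¬c both at v.
All branches of the tableau close; one closing branch shown above.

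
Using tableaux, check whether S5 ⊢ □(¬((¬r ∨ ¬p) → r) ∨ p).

Not valid

Tableau for the negation ¬□(¬((¬r ∨ ¬p) → r) ∨ p):
1. ¬□(¬((¬r ∨ ¬p) → r) ∨ p), 0
2. ¬(¬((¬r ∨ ¬p) → r) ∨ p), 1   [¬□-rule on 1: fresh world 1, 0R1]
3. (¬r ∨ ¬p) → r, 1   [¬∨-rule on 2]
4. ¬p, 1   [¬∨-rule on 2]
5. r, 1   [→-rule on 3 (branches; this branch)]
Accessibility: 0R0, 0R1, 1R0, 1R1
The negation has an open branch (countermodel exists).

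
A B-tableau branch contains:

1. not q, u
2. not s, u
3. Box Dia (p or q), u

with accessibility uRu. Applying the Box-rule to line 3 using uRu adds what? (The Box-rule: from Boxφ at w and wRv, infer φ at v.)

Dia (p or q), u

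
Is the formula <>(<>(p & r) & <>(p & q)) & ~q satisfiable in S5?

1. <>(<>(p & r) & <>(p & q)) & ~q, u
2. <>(<>(p & r) & <>(p & q)), u
3. ~q, u
4. <>(p & r) & <>(p & q), v
5. <>(p & r), v
6. <>(p & q), v
7. p & r, w
8. p, w
9. r, w
10. p & q, x
11. p, x
12. q, x
Accessibility: uRu, uRv, uRw, uRx, vRu, vRv, vRw, vRx, wRu, wRv, wRw, wRx, xRu, xRv, xRw, xRx

Satisfiable (open branch found)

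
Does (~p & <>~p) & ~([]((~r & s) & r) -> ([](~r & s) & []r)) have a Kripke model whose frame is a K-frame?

Unsatisfiable

1. (~p & <>~p) & ~([]((~r & s) & r) -> ([](~r & s) & []r)), u
2. ~p & <>~p, u
3. ~([]((~r & s) & r) -> ([](~r & s) & []r)), u
4. ~p, u
5. <>~p, u
6. []((~r & s) & r), u
7. ~([](~r & s) & []r), u
8. ~[]r, u
9. ~p, v
10. (~r & s) & r, v
11. ~r & s, v
12. r, v
13. ~r, v
14. s, v
Accessibility: uRv
Branch closes: r and ~r both at v.
(One branch shown.) All branches close.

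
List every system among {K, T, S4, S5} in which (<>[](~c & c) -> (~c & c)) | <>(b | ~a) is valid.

T, S4, S5

K-tableau for the negation ~((<>[](~c & c) -> (~c & c)) | <>(b | ~a)):
1. ~((<>[](~c & c) -> (~c & c)) | <>(b | ~a)), w0
2. ~(<>[](~c & c) -> (~c & c)), w0   [~|-rule on 1]
3. ~<>(b | ~a), w0   [~|-rule on 1]
4. <>[](~c & c), w0   [~->-rule on 2]
5. ~(~c & c), w0   [~->-rule on 2]
6. ~c, w0   [~&-rule on 5 (branches; this branch)]
7. [](~c & c), w1   [<>-rule on 4: fresh world w1, w0Rw1]
8. ~(b | ~a), w1   [~<>-rule on 3 via w0Rw1]
9. ~b, w1   [~|-rule on 8]
10. a, w1   [~|-rule on 8]
Accessibility: w0Rw1
Complete open branch: countermodel on a K-frame, so not valid in K.
T-tableau for the negation ~((<>[](~c & c) -> (~c & c)) | <>(b | ~a)):
1. ~((<>[](~c & c) -> (~c & c)) | <>(b | ~a)), w0
2. ~(<>[](~c & c) -> (~c & c)), w0   [~|-rule on 1]
3. ~<>(b | ~a), w0   [~|-rule on 1]
4. <>[](~c & c), w0   [~->-rule on 2]
5. ~(~c & c), w0   [~->-rule on 2]
6. ~(b | ~a), w0   [~<>-rule on 3 via w0Rw0]
7. ~b, w0   [~|-rule on 6]
8. a, w0   [~|-rule on 6]
9. ~c, w0   [~&-rule on 5 (branches; this branch)]
10. [](~c & c), w1   [<>-rule on 4: fresh world w1, w0Rw1]
11. ~(b | ~a), w1   [~<>-rule on 3 via w0Rw1]
12. ~b, w1   [~|-rule on 11]
13. a, w1   [~|-rule on 11]
14. ~c & c, w1   [[]-rule on 10 via w1Rw1]
15. ~c, w1   [&-rule on 14]
16. c, w1   [&-rule on 14]
Accessibility: w0Rw0, w0Rw1, w1Rw1
Branch closes: c and ~c both at w1.
Every branch closes (one shown): valid in T, hence also in S4, S5 (every theorem of T is a theorem of S4 and S5).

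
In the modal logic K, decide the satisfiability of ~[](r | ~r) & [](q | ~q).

Unsatisfiable (every branch closes)

1. ~[](r | ~r) & [](q | ~q), w0
2. ~[](r | ~r), w0
3. [](q | ~q), w0
4. ~(r | ~r), w1
5. ~r, w1
6. r, w1
Accessibility: w0Rw1
Branch closes: r and ~r both at w1.
(One branch shown.) All branches close.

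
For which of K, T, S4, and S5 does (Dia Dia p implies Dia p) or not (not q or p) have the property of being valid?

T-tableau for the negation not ((Dia Dia p implies Dia p) or not (not q or p)):
1. not ((Dia Dia p implies Dia p) or not (not q or p)), u
2. not (Dia Dia p implies Dia p), u   [neg-or-rule on 1]
3. not q or p, u   [neg-or-rule on 1]
4. Dia Dia p, u   [neg-implies-rule on 2]
5. not Dia p, u   [neg-implies-rule on 2]
6. not p, u   [neg-Dia-rule on 5 via uRu]
7. not q, u   [or-rule on 3 (branches; this branch)]
8. Dia p, v   [Dia-rule on 4: fresh world v, uRv]
9. not p, v   [neg-Dia-rule on 5 via uRv]
10. p, w   [Dia-rule on 8: fresh world w, vRw]
Accessibility: uRu, uRv, vRv, vRw, wRw
Complete open branch: countermodel on a T-frame, so not valid in T, nor in K (the same frame is also a K-frame).
S4-tableau for the negation not ((Dia Dia p implies Dia p) or not (not q or p)):
1. not ((Dia Dia p implies Dia p) or not (not q or p)), u
2. not (Dia Dia p implies Dia p), u   [neg-or-rule on 1]
3. not q or p, u   [neg-or-rule on 1]
4. Dia Dia p, u   [neg-implies-rule on 2]
5. not Dia p, u   [neg-implies-rule on 2]
6. not p, u   [neg-Dia-rule on 5 via uRu]
7. not q, u   [or-rule on 3 (branches; this branch)]
8. Dia p, v   [Dia-rule on 4: fresh world v, uRv]
9. not p, v   [neg-Dia-rule on 5 via uRv]
10. p, w   [Dia-rule on 8: fresh world w, vRw]
11. not p, w   [neg-Dia-rule on 5 via uRw]
Accessibility: uRu, uRv, uRw, vRv, vRw, wRw
Branch closes: p and not p both at w.
Every branch closes (one shown): valid in S4, hence also in S5 (every theorem of S4 is a theorem of S5).

S4, S5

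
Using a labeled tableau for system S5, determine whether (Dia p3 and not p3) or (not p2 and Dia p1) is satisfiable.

1. (Dia p3 and not p3) or (not p2 and Dia p1), 0
2. not p2 and Dia p1, 0
3. not p2, 0
4. Dia p1, 0
5. p1, 1
Accessibility: 0R0, 0R1, 1R0, 1R1

Satisfiable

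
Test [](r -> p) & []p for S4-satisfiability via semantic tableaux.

1. [](r -> p) & []p, 0
2. [](r -> p), 0
3. []p, 0
4. r -> p, 0
5. p, 0
Accessibility: 0R0

Satisfiable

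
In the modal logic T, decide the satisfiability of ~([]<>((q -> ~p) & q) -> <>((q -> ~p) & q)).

1. ~([]<>((q -> ~p) & q) -> <>((q -> ~p) & q)), u
2. []<>((q -> ~p) & q), u   [~->-rule on 1]
3. ~<>((q -> ~p) & q), u   [~->-rule on 1]
4. <>((q -> ~p) & q), u   [[]-rule on 2 via uRu]
5. ~((q -> ~p) & q), u   [~<>-rule on 3 via uRu]
6. ~(q -> ~p), u   [~&-rule on 5 (branches; this branch)]
7. q, u   [~->-rule on 6]
8. p, u   [~->-rule on 6]
9. (q -> ~p) & q, v   [<>-rule on 4: fresh world v, uRv]
10. q -> ~p, v   [&-rule on 9]
11. q, v   [&-rule on 9]
12. <>((q -> ~p) & q), v   [[]-rule on 2 via uRv]
13. ~((q -> ~p) & q), v   [~<>-rule on 3 via uRv]
14. ~p, v   [->-rule on 10 (branches; this branch)]
15. ~(q -> ~p), v   [~&-rule on 13 (branches; this branch)]
16. p, v   [~->-rule on 15]
Accessibility: uRu, uRv, vRv
Branch closes: p and ~p both at v.
Every branch closes; the branch above is one of them.

No, unsatisfiable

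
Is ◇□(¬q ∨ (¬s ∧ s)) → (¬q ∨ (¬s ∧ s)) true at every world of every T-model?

Not valid

Tableau for the negation ¬(◇□(¬q ∨ (¬s ∧ s)) → (¬q ∨ (¬s ∧ s))):
1. ¬(◇□(¬q ∨ (¬s ∧ s)) → (¬q ∨ (¬s ∧ s))), w0
2. ◇□(¬q ∨ (¬s ∧ s)), w0
3. ¬(¬q ∨ (¬s ∧ s)), w0
4. q, w0
5. ¬(¬s ∧ s), w0
6. ¬s, w0
7. □(¬q ∨ (¬s ∧ s)), w1
8. ¬q ∨ (¬s ∧ s), w1
9. ¬q, w1
Accessibility: w0Rw0, w0Rw1, w1Rw1
The negation has an open branch (countermodel exists).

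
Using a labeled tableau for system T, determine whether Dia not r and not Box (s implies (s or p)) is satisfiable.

1. Dia not r and not Box (s implies (s or p)), u
2. Dia not r, u   [and-rule on 1]
3. not Box (s implies (s or p)), u   [and-rule on 1]
4. not r, v   [Dia-rule on 2: fresh world v, uRv]
5. not (s implies (s or p)), w   [neg-Box-rule on 3: fresh world w, uRw]
6. s, w   [neg-implies-rule on 5]
7. not (s or p), w   [neg-implies-rule on 5]
8. not s, w   [neg-or-rule on 7]
9. not p, w   [neg-or-rule on 7]
Accessibility: uRu, uRv, uRw, vRv, wRw
Branch closes: s and not s both at w.
All branches of the tableau close; one closing branch shown above.

Unsatisfiable (every branch closes)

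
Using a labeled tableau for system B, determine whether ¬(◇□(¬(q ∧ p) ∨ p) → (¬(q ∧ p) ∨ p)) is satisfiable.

1. ¬(◇□(¬(q ∧ p) ∨ p) → (¬(q ∧ p) ∨ p)), u
2. ◇□(¬(q ∧ p) ∨ p), u
3. ¬(¬(q ∧ p) ∨ p), u
4. q ∧ p, u
5. ¬p, u
6. q, u
7. p, u
Accessibility: uRu
Branch closes: p and ¬p both at u.
Every branch closes; the branch above is one of them.

No, unsatisfiable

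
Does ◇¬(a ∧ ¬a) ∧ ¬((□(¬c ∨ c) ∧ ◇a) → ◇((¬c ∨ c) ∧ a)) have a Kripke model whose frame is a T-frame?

Unsatisfiable (every branch closes)

1. ◇¬(a ∧ ¬a) ∧ ¬((□(¬c ∨ c) ∧ ◇a) → ◇((¬c ∨ c) ∧ a)), w0
2. ◇¬(a ∧ ¬a), w0
3. ¬((□(¬c ∨ c) ∧ ◇a) → ◇((¬c ∨ c) ∧ a)), w0
4. □(¬c ∨ c) ∧ ◇a, w0
5. ¬◇((¬c ∨ c) ∧ a), w0
6. □(¬c ∨ c), w0
7. ◇a, w0
8. ¬((¬c ∨ c) ∧ a), w0
9. ¬c ∨ c, w0
10. ¬a, w0
11. c, w0
12. ¬(a ∧ ¬a), w1
13. ¬((¬c ∨ c) ∧ a), w1
14. ¬c ∨ c, w1
15. ¬a, w1
16. c, w1
17. a, w2
18. ¬((¬c ∨ c) ∧ a), w2
19. ¬c ∨ c, w2
20. ¬(¬c ∨ c), w2
21. c, w2
22. ¬c, w2
Accessibility: w0Rw0, w0Rw1, w0Rw2, w1Rw1, w2Rw2
Branch closes: c and ¬c both at w2.
All branches of the tableau close; one closing branch shown above.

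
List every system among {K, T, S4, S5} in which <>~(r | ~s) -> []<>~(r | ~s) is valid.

S5-tableau for the negation ~(<>~(r | ~s) -> []<>~(r | ~s)):
1. ~(<>~(r | ~s) -> []<>~(r | ~s)), w0
2. <>~(r | ~s), w0
3. ~[]<>~(r | ~s), w0
4. ~(r | ~s), w1
5. ~r, w1
6. s, w1
7. ~<>~(r | ~s), w2
8. r | ~s, w0
9. r | ~s, w1
10. r | ~s, w2
11. ~s, w0
12. ~s, w1
Accessibility: w0Rw0, w0Rw1, w0Rw2, w1Rw0, w1Rw1, w1Rw2, w2Rw0, w2Rw1, w2Rw2
Branch closes: s and ~s both at w1.
Every branch closes (one shown): valid in S5.
S4-tableau for the negation ~(<>~(r | ~s) -> []<>~(r | ~s)):
1. ~(<>~(r | ~s) -> []<>~(r | ~s)), w0
2. <>~(r | ~s), w0
3. ~[]<>~(r | ~s), w0
4. ~(r | ~s), w1
5. ~r, w1
6. s, w1
7. ~<>~(r | ~s), w2
8. r | ~s, w2
9. ~s, w2
Accessibility: w0Rw0, w0Rw1, w0Rw2, w1Rw1, w2Rw2
Complete open branch: countermodel on an S4-frame, so not valid in S4, nor in K, T (the same frame is also a K-frame and a T-frame).

S5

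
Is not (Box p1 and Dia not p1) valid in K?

Tableau for the negation Box p1 and Dia not p1:
1. Box p1 and Dia not p1, w0
2. Box p1, w0
3. Dia not p1, w0
4. not p1, w1
5. p1, w1
Accessibility: w0Rw1
Branch closes: p1 and not p1 both at w1.
All branches of the negation close; one closing branch shown above.

Yes, valid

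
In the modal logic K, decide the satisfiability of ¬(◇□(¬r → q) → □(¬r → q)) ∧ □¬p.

1. ¬(◇□(¬r → q) → □(¬r → q)) ∧ □¬p, 0
2. ¬(◇□(¬r → q) → □(¬r → q)), 0
3. □¬p, 0
4. ◇□(¬r → q), 0
5. ¬□(¬r → q), 0
6. □(¬r → q), 1
7. ¬p, 1
8. ¬(¬r → q), 2
9. ¬r, 2
10. ¬q, 2
11. ¬p, 2
Accessibility: 0R1, 0R2

Satisfiable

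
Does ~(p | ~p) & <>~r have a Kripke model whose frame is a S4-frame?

1. ~(p | ~p) & <>~r, u
2. ~(p | ~p), u   [&-rule on 1]
3. <>~r, u   [&-rule on 1]
4. ~p, u   [~|-rule on 2]
5. p, u   [~|-rule on 2]
Accessibility: uRu
Branch closes: p and ~p both at u.
All branches of the tableau close; one closing branch shown above.

Unsatisfiable (every branch closes)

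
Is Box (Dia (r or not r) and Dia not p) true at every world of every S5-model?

Tableau for the negation not Box (Dia (r or not r) and Dia not p):
1. not Box (Dia (r or not r) and Dia not p), 0
2. not (Dia (r or not r) and Dia not p), 1   [neg-Box-rule on 1: fresh world 1, 0R1]
3. not Dia not p, 1   [neg-and-rule on 2 (branches; this branch)]
4. p, 0   [neg-Dia-rule on 3 via 1R0]
5. p, 1   [neg-Dia-rule on 3 via 1R1]
Accessibility: 0R0, 0R1, 1R0, 1R1
The negation has an open branch (countermodel exists).

Not valid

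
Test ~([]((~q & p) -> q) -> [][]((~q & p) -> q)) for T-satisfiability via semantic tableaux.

Satisfiable

1. ~([]((~q & p) -> q) -> [][]((~q & p) -> q)), u
2. []((~q & p) -> q), u   [~->-rule on 1]
3. ~[][]((~q & p) -> q), u   [~->-rule on 1]
4. (~q & p) -> q, u   [[]-rule on 2 via uRu]
5. q, u   [->-rule on 4 (branches; this branch)]
6. ~[]((~q & p) -> q), v   [~[]-rule on 3: fresh world v, uRv]
7. (~q & p) -> q, v   [[]-rule on 2 via uRv]
8. q, v   [->-rule on 7 (branches; this branch)]
9. ~((~q & p) -> q), w   [~[]-rule on 6: fresh world w, vRw]
10. ~q & p, w   [~->-rule on 9]
11. ~q, w   [~->-rule on 9]
12. p, w   [&-rule on 10]
Accessibility: uRu, uRv, vRv, vRw, wRw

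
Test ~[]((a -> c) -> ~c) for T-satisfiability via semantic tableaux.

Satisfiable (open branch found)

1. ~[]((a -> c) -> ~c), 0
2. ~((a -> c) -> ~c), 1   [~[]-rule on 1: fresh world 1, 0R1]
3. a -> c, 1   [~->-rule on 2]
4. c, 1   [~->-rule on 2]
Accessibility: 0R0, 0R1, 1R1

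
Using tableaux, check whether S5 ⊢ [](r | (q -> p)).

No, not valid

Tableau for the negation ~[](r | (q -> p)):
1. ~[](r | (q -> p)), 0
2. ~(r | (q -> p)), 1
3. ~r, 1
4. ~(q -> p), 1
5. q, 1
6. ~p, 1
Accessibility: 0R0, 0R1, 1R0, 1R1
The negation has an open branch (countermodel exists).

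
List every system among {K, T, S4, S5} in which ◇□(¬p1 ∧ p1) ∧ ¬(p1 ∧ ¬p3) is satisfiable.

K-tableau for the formula:
1. ◇□(¬p1 ∧ p1) ∧ ¬(p1 ∧ ¬p3), 0
2. ◇□(¬p1 ∧ p1), 0
3. ¬(p1 ∧ ¬p3), 0
4. p3, 0
5. □(¬p1 ∧ p1), 1
Accessibility: 0R1
Complete open branch: satisfiable in K.
T-tableau for the formula:
1. ◇□(¬p1 ∧ p1) ∧ ¬(p1 ∧ ¬p3), 0
2. ◇□(¬p1 ∧ p1), 0
3. ¬(p1 ∧ ¬p3), 0
4. p3, 0
5. □(¬p1 ∧ p1), 1
6. ¬p1 ∧ p1, 1
7. ¬p1, 1
8. p1, 1
Accessibility: 0R0, 0R1, 1R1
Branch closes: p1 and ¬p1 both at 1.
Every branch closes (one shown): unsatisfiable in T, hence also in S4, S5 (every S4/S5-frame is a T-frame).

K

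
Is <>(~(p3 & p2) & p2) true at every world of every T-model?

Tableau for the negation ~<>(~(p3 & p2) & p2):
1. ~<>(~(p3 & p2) & p2), 0
2. ~(~(p3 & p2) & p2), 0
3. ~p2, 0
Accessibility: 0R0
The negation has an open branch (countermodel exists).

No, not valid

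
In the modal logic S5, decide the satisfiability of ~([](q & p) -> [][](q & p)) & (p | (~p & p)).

No, unsatisfiable

1. ~([](q & p) -> [][](q & p)) & (p | (~p & p)), u
2. ~([](q & p) -> [][](q & p)), u   [&-rule on 1]
3. p | (~p & p), u   [&-rule on 1]
4. [](q & p), u   [~->-rule on 2]
5. ~[][](q & p), u   [~->-rule on 2]
6. q & p, u   [[]-rule on 4 via uRu]
7. q, u   [&-rule on 6]
8. p, u   [&-rule on 6]
9. ~[](q & p), v   [~[]-rule on 5: fresh world v, uRv]
10. q & p, v   [[]-rule on 4 via uRv]
11. q, v   [&-rule on 10]
12. p, v   [&-rule on 10]
13. ~(q & p), w   [~[]-rule on 9: fresh world w, vRw]
14. q & p, w   [[]-rule on 4 via uRw]
15. q, w   [&-rule on 14]
16. p, w   [&-rule on 14]
17. ~p, w   [~&-rule on 13 (branches; this branch)]
Accessibility: uRu, uRv, uRw, vRu, vRv, vRw, wRu, wRv, wRw
Branch closes: p and ~p both at w.
All branches of the tableau close; one closing branch shown above.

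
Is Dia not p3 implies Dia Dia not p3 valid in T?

Tableau for the negation not (Dia not p3 implies Dia Dia not p3):
1. not (Dia not p3 implies Dia Dia not p3), u
2. Dia not p3, u
3. not Dia Dia not p3, u
4. not Dia not p3, u
5. p3, u
6. not p3, v
7. not Dia not p3, v
8. p3, v
Accessibility: uRu, uRv, vRv
Branch closes: p3 and not p3 both at v.
Every branch of the negation's tableau closes; the branch above is one of them.

Valid in T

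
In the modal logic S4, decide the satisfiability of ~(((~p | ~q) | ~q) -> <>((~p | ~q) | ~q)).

1. ~(((~p | ~q) | ~q) -> <>((~p | ~q) | ~q)), 0
2. (~p | ~q) | ~q, 0   [~->-rule on 1]
3. ~<>((~p | ~q) | ~q), 0   [~->-rule on 1]
4. ~((~p | ~q) | ~q), 0   [~<>-rule on 3 via 0R0]
5. ~(~p | ~q), 0   [~|-rule on 4]
6. q, 0   [~|-rule on 4]
7. p, 0   [~|-rule on 5]
8. ~p | ~q, 0   [|-rule on 2 (branches; this branch)]
9. ~q, 0   [|-rule on 8 (branches; this branch)]
Accessibility: 0R0
Branch closes: q and ~q both at 0.
(One branch shown.) All branches close.

Unsatisfiable (every branch closes)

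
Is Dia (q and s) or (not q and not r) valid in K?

Tableau for the negation not (Dia (q and s) or (not q and not r)):
1. not (Dia (q and s) or (not q and not r)), 0
2. not Dia (q and s), 0   [neg-or-rule on 1]
3. not (not q and not r), 0   [neg-or-rule on 1]
4. r, 0   [neg-and-rule on 3 (branches; this branch)]
The negation has an open branch (countermodel exists).

Not valid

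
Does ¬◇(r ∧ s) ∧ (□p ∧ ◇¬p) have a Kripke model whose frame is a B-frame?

Unsatisfiable (every branch closes)

1. ¬◇(r ∧ s) ∧ (□p ∧ ◇¬p), u
2. ¬◇(r ∧ s), u
3. □p ∧ ◇¬p, u
4. □p, u
5. ◇¬p, u
6. ¬(r ∧ s), u
7. p, u
8. ¬s, u
9. ¬p, v
10. ¬(r ∧ s), v
11. p, v
Accessibility: uRu, uRv, vRu, vRv
Branch closes: p and ¬p both at v.
Every branch closes; the branch above is one of them.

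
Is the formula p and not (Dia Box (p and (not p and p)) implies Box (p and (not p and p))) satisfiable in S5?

1. p and not (Dia Box (p and (not p and p)) implies Box (p and (not p and p))), 0
2. p, 0
3. not (Dia Box (p and (not p and p)) implies Box (p and (not p and p))), 0
4. Dia Box (p and (not p and p)), 0
5. not Box (p and (not p and p)), 0
6. Box (p and (not p and p)), 1
7. p and (not p and p), 0
8. not p and p, 0
9. not p, 0
Accessibility: 0R0, 0R1, 1R0, 1R1
Branch closes: p and not p both at 0.
Every branch closes; the branch above is one of them.

Unsatisfiable (every branch closes)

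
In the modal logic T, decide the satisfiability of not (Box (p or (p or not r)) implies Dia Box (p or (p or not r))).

1. not (Box (p or (p or not r)) implies Dia Box (p or (p or not r))), u
2. Box (p or (p or not r)), u
3. not Dia Box (p or (p or not r)), u
4. p or (p or not r), u
5. not Box (p or (p or not r)), u
6. p or not r, u
7. not r, u
8. not (p or (p or not r)), v
9. not p, v
10. not (p or not r), v
11. r, v
12. p or (p or not r), v
13. not Box (p or (p or not r)), v
14. p or not r, v
15. not r, v
Accessibility: uRu, uRv, vRv
Branch closes: r and not r both at v.
Every branch closes; the branch above is one of them.

Unsatisfiable (every branch closes)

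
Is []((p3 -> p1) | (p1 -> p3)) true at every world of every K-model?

Valid

Tableau for the negation ~[]((p3 -> p1) | (p1 -> p3)):
1. ~[]((p3 -> p1) | (p1 -> p3)), u
2. ~((p3 -> p1) | (p1 -> p3)), v   [~[]-rule on 1: fresh world v, uRv]
3. ~(p3 -> p1), v   [~|-rule on 2]
4. ~(p1 -> p3), v   [~|-rule on 2]
5. p3, v   [~->-rule on 3]
6. ~p1, v   [~->-rule on 3]
7. p1, v   [~->-rule on 4]
8. ~p3, v   [~->-rule on 4]
Accessibility: uRv
Branch closes: p1 and ~p1 both at v.
All branches of the negation close; one closing branch shown above.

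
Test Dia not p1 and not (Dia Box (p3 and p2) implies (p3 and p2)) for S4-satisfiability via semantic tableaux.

Satisfiable

1. Dia not p1 and not (Dia Box (p3 and p2) implies (p3 and p2)), w0
2. Dia not p1, w0   [and-rule on 1]
3. not (Dia Box (p3 and p2) implies (p3 and p2)), w0   [and-rule on 1]
4. Dia Box (p3 and p2), w0   [neg-implies-rule on 3]
5. not (p3 and p2), w0   [neg-implies-rule on 3]
6. not p2, w0   [neg-and-rule on 5 (branches; this branch)]
7. not p1, w1   [Dia-rule on 2: fresh world w1, w0Rw1]
8. Box (p3 and p2), w2   [Dia-rule on 4: fresh world w2, w0Rw2]
9. p3 and p2, w2   [Box-rule on 8 via w2Rw2]
10. p3, w2   [and-rule on 9]
11. p2, w2   [and-rule on 9]
Accessibility: w0Rw0, w0Rw1, w0Rw2, w1Rw1, w2Rw2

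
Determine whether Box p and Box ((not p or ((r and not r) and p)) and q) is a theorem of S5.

Tableau for the negation not (Box p and Box ((not p or ((r and not r) and p)) and q)):
1. not (Box p and Box ((not p or ((r and not r) and p)) and q)), u
2. not Box ((not p or ((r and not r) and p)) and q), u
3. not ((not p or ((r and not r) and p)) and q), v
4. not q, v
Accessibility: uRu, uRv, vRu, vRv
The negation has an open branch (countermodel exists).

Not valid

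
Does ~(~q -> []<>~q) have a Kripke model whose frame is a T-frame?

Satisfiable

1. ~(~q -> []<>~q), u
2. ~q, u   [~->-rule on 1]
3. ~[]<>~q, u   [~->-rule on 1]
4. ~<>~q, v   [~[]-rule on 3: fresh world v, uRv]
5. q, v   [~<>-rule on 4 via vRv]
Accessibility: uRu, uRv, vRv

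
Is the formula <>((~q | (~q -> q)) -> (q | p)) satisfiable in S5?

1. <>((~q | (~q -> q)) -> (q | p)), 0
2. (~q | (~q -> q)) -> (q | p), 1
3. q | p, 1
4. p, 1
Accessibility: 0R0, 0R1, 1R0, 1R1

Satisfiable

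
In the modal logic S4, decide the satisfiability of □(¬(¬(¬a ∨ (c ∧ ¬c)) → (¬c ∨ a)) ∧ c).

Unsatisfiable (every branch closes)

1. □(¬(¬(¬a ∨ (c ∧ ¬c)) → (¬c ∨ a)) ∧ c), u
2. ¬(¬(¬a ∨ (c ∧ ¬c)) → (¬c ∨ a)) ∧ c, u   [□-rule on 1 via uRu]
3. ¬(¬(¬a ∨ (c ∧ ¬c)) → (¬c ∨ a)), u   [∧-rule on 2]
4. c, u   [∧-rule on 2]
5. ¬(¬a ∨ (c ∧ ¬c)), u   [¬→-rule on 3]
6. ¬(¬c ∨ a), u   [¬→-rule on 3]
7. a, u   [¬∨-rule on 5]
8. ¬(c ∧ ¬c), u   [¬∨-rule on 5]
9. ¬a, u   [¬∨-rule on 6]
Accessibility: uRu
Branch closes: a and ¬a both at u.
Every branch closes; the branch above is one of them.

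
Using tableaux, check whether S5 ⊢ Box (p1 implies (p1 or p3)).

Tableau for the negation not Box (p1 implies (p1 or p3)):
1. not Box (p1 implies (p1 or p3)), u
2. not (p1 implies (p1 or p3)), v
3. p1, v
4. not (p1 or p3), v
5. not p1, v
6. not p3, v
Accessibility: uRu, uRv, vRu, vRv
Branch closes: p1 and not p1 both at v.
All branches of the negation close; one closing branch shown above.

Yes, valid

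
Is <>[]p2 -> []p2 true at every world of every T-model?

Tableau for the negation ~(<>[]p2 -> []p2):
1. ~(<>[]p2 -> []p2), u
2. <>[]p2, u
3. ~[]p2, u
4. []p2, v
5. p2, v
6. ~p2, w
Accessibility: uRu, uRv, uRw, vRv, wRw
The negation has an open branch (countermodel exists).

Not valid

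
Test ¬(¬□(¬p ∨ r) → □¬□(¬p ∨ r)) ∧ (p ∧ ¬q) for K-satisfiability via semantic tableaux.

1. ¬(¬□(¬p ∨ r) → □¬□(¬p ∨ r)) ∧ (p ∧ ¬q), 0
2. ¬(¬□(¬p ∨ r) → □¬□(¬p ∨ r)), 0
3. p ∧ ¬q, 0
4. ¬□(¬p ∨ r), 0
5. ¬□¬□(¬p ∨ r), 0
6. p, 0
7. ¬q, 0
8. ¬(¬p ∨ r), 1
9. p, 1
10. ¬r, 1
11. □(¬p ∨ r), 2
Accessibility: 0R1, 0R2

Satisfiable (open branch found)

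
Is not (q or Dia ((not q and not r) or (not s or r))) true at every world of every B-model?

Tableau for the negation q or Dia ((not q and not r) or (not s or r)):
1. q or Dia ((not q and not r) or (not s or r)), u
2. Dia ((not q and not r) or (not s or r)), u   [or-rule on 1 (branches; this branch)]
3. (not q and not r) or (not s or r), v   [Dia-rule on 2: fresh world v, uRv]
4. not s or r, v   [or-rule on 3 (branches; this branch)]
5. r, v   [or-rule on 4 (branches; this branch)]
Accessibility: uRu, uRv, vRu, vRv
The negation has an open branch (countermodel exists).

Invalid (countermodel exists)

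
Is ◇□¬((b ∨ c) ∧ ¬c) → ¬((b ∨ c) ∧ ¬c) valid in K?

Tableau for the negation ¬(◇□¬((b ∨ c) ∧ ¬c) → ¬((b ∨ c) ∧ ¬c)):
1. ¬(◇□¬((b ∨ c) ∧ ¬c) → ¬((b ∨ c) ∧ ¬c)), u
2. ◇□¬((b ∨ c) ∧ ¬c), u
3. (b ∨ c) ∧ ¬c, u
4. b ∨ c, u
5. ¬c, u
6. b, u
7. □¬((b ∨ c) ∧ ¬c), v
Accessibility: uRv
The negation has an open branch (countermodel exists).

Not valid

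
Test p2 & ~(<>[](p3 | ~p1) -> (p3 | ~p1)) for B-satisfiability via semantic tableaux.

Unsatisfiable (every branch closes)

1. p2 & ~(<>[](p3 | ~p1) -> (p3 | ~p1)), u
2. p2, u
3. ~(<>[](p3 | ~p1) -> (p3 | ~p1)), u
4. <>[](p3 | ~p1), u
5. ~(p3 | ~p1), u
6. ~p3, u
7. p1, u
8. [](p3 | ~p1), v
9. p3 | ~p1, u
10. p3 | ~p1, v
11. ~p1, u
Accessibility: uRu, uRv, vRu, vRv
Branch closes: p1 and ~p1 both at u.
Every branch closes; the branch above is one of them.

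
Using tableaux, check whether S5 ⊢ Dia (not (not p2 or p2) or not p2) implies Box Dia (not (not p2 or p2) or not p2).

Yes, valid

Tableau for the negation not (Dia (not (not p2 or p2) or not p2) implies Box Dia (not (not p2 or p2) or not p2)):
1. not (Dia (not (not p2 or p2) or not p2) implies Box Dia (not (not p2 or p2) or not p2)), w0
2. Dia (not (not p2 or p2) or not p2), w0
3. not Box Dia (not (not p2 or p2) or not p2), w0
4. not (not p2 or p2) or not p2, w1
5. not p2, w1
6. not Dia (not (not p2 or p2) or not p2), w2
7. not (not (not p2 or p2) or not p2), w0
8. not p2 or p2, w0
9. p2, w0
10. not (not (not p2 or p2) or not p2), w1
11. not p2 or p2, w1
12. p2, w1
Accessibility: w0Rw0, w0Rw1, w0Rw2, w1Rw0, w1Rw1, w1Rw2, w2Rw0, w2Rw1, w2Rw2
Branch closes: p2 and not p2 both at w1.
All branches of the negation close; one closing branch shown above.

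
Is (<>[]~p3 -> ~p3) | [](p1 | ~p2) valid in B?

Tableau for the negation ~((<>[]~p3 -> ~p3) | [](p1 | ~p2)):
1. ~((<>[]~p3 -> ~p3) | [](p1 | ~p2)), u
2. ~(<>[]~p3 -> ~p3), u
3. ~[](p1 | ~p2), u
4. <>[]~p3, u
5. p3, u
6. ~(p1 | ~p2), v
7. ~p1, v
8. p2, v
9. []~p3, w
10. ~p3, u
Accessibility: uRu, uRv, uRw, vRu, vRv, wRu, wRw
Branch closes: p3 and ~p3 both at u.
All branches of the negation close; one closing branch shown above.

Valid in B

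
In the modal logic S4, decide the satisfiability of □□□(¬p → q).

Yes, satisfiable

1. □□□(¬p → q), 0
2. □□(¬p → q), 0
3. □(¬p → q), 0
4. ¬p → q, 0
5. q, 0
Accessibility: 0R0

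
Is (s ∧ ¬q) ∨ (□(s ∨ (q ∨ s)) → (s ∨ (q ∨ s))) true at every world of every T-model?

Valid

Tableau for the negation ¬((s ∧ ¬q) ∨ (□(s ∨ (q ∨ s)) → (s ∨ (q ∨ s)))):
1. ¬((s ∧ ¬q) ∨ (□(s ∨ (q ∨ s)) → (s ∨ (q ∨ s)))), w0
2. ¬(s ∧ ¬q), w0
3. ¬(□(s ∨ (q ∨ s)) → (s ∨ (q ∨ s))), w0
4. □(s ∨ (q ∨ s)), w0
5. ¬(s ∨ (q ∨ s)), w0
6. ¬s, w0
7. ¬(q ∨ s), w0
8. ¬q, w0
9. s ∨ (q ∨ s), w0
10. q ∨ s, w0
11. s, w0
Accessibility: w0Rw0
Branch closes: s and ¬s both at w0.
Every branch of the negation's tableau closes; the branch above is one of them.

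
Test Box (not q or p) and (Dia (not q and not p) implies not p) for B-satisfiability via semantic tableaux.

Yes, satisfiable

1. Box (not q or p) and (Dia (not q and not p) implies not p), u
2. Box (not q or p), u
3. Dia (not q and not p) implies not p, u
4. not q or p, u
5. not p, u
6. not q, u
Accessibility: uRu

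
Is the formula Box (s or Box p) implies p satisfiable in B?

1. Box (s or Box p) implies p, u
2. p, u
Accessibility: uRu

Satisfiable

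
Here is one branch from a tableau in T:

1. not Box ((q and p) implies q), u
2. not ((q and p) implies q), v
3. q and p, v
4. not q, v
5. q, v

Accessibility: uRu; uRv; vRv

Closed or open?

Both q and not q appear at v.

Closed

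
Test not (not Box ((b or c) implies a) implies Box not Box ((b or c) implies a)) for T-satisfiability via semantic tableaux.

Satisfiable (open branch found)

1. not (not Box ((b or c) implies a) implies Box not Box ((b or c) implies a)), 0
2. not Box ((b or c) implies a), 0
3. not Box not Box ((b or c) implies a), 0
4. not ((b or c) implies a), 1
5. b or c, 1
6. not a, 1
7. c, 1
8. Box ((b or c) implies a), 2
9. (b or c) implies a, 2
10. a, 2
Accessibility: 0R0, 0R1, 0R2, 1R1, 2R2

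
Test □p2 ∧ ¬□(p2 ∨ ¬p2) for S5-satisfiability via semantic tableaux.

1. □p2 ∧ ¬□(p2 ∨ ¬p2), 0
2. □p2, 0   [∧-rule on 1]
3. ¬□(p2 ∨ ¬p2), 0   [∧-rule on 1]
4. p2, 0   [□-rule on 2 via 0R0]
5. ¬(p2 ∨ ¬p2), 1   [¬□-rule on 3: fresh world 1, 0R1]
6. ¬p2, 1   [¬∨-rule on 5]
7. p2, 1   [¬∨-rule on 5]
Accessibility: 0R0, 0R1, 1R0, 1R1
Branch closes: p2 and ¬p2 both at 1.
Every branch closes; the branch above is one of them.

Unsatisfiable (every branch closes)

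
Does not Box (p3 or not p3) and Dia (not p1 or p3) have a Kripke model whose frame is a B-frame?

No, unsatisfiable

1. not Box (p3 or not p3) and Dia (not p1 or p3), w0
2. not Box (p3 or not p3), w0
3. Dia (not p1 or p3), w0
4. not (p3 or not p3), w1
5. not p3, w1
6. p3, w1
Accessibility: w0Rw0, w0Rw1, w1Rw0, w1Rw1
Branch closes: p3 and not p3 both at w1.
(One branch shown.) All branches close.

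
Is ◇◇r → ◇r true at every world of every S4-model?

Yes, valid

Tableau for the negation ¬(◇◇r → ◇r):
1. ¬(◇◇r → ◇r), 0
2. ◇◇r, 0
3. ¬◇r, 0
4. ¬r, 0
5. ◇r, 1
6. ¬r, 1
7. r, 2
8. ¬r, 2
Accessibility: 0R0, 0R1, 0R2, 1R1, 1R2, 2R2
Branch closes: r and ¬r both at 2.
Every branch of the negation's tableau closes; the branch above is one of them.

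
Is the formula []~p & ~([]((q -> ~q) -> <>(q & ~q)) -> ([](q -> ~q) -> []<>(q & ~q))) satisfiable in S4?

1. []~p & ~([]((q -> ~q) -> <>(q & ~q)) -> ([](q -> ~q) -> []<>(q & ~q))), u
2. []~p, u
3. ~([]((q -> ~q) -> <>(q & ~q)) -> ([](q -> ~q) -> []<>(q & ~q))), u
4. []((q -> ~q) -> <>(q & ~q)), u
5. ~([](q -> ~q) -> []<>(q & ~q)), u
6. [](q -> ~q), u
7. ~[]<>(q & ~q), u
8. ~p, u
9. (q -> ~q) -> <>(q & ~q), u
10. q -> ~q, u
11. <>(q & ~q), u
12. ~q, u
13. ~<>(q & ~q), v
14. ~p, v
15. (q -> ~q) -> <>(q & ~q), v
16. q -> ~q, v
17. ~(q & ~q), v
18. <>(q & ~q), v
19. ~q, v
20. q & ~q, w
21. q, w
22. ~q, w
Accessibility: uRu, uRv, uRw, vRv, wRw
Branch closes: q and ~q both at w.
(One branch shown.) All branches close.

Unsatisfiable (every branch closes)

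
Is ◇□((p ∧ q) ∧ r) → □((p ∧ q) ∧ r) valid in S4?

Tableau for the negation ¬(◇□((p ∧ q) ∧ r) → □((p ∧ q) ∧ r)):
1. ¬(◇□((p ∧ q) ∧ r) → □((p ∧ q) ∧ r)), u
2. ◇□((p ∧ q) ∧ r), u
3. ¬□((p ∧ q) ∧ r), u
4. □((p ∧ q) ∧ r), v
5. (p ∧ q) ∧ r, v
6. p ∧ q, v
7. r, v
8. p, v
9. q, v
10. ¬((p ∧ q) ∧ r), w
11. ¬r, w
Accessibility: uRu, uRv, uRw, vRv, wRw
The negation has an open branch (countermodel exists).

No, not valid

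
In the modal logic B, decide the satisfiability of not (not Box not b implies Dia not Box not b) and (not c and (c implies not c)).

1. not (not Box not b implies Dia not Box not b) and (not c and (c implies not c)), 0
2. not (not Box not b implies Dia not Box not b), 0
3. not c and (c implies not c), 0
4. not Box not b, 0
5. not Dia not Box not b, 0
6. not c, 0
7. c implies not c, 0
8. Box not b, 0
9. not b, 0
10. b, 1
11. Box not b, 1
12. not b, 1
Accessibility: 0R0, 0R1, 1R0, 1R1
Branch closes: b and not b both at 1.
All branches of the tableau close; one closing branch shown above.

Unsatisfiable (every branch closes)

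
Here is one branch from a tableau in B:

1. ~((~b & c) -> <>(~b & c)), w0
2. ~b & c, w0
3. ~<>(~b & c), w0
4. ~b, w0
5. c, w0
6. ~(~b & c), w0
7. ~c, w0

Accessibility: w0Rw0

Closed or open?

Yes, closed

Both c and ~c appear at w0.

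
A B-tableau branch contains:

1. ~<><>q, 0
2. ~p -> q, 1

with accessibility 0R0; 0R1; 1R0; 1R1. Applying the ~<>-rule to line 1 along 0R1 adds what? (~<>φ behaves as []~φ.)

~<>φ behaves as []~φ: propagate the negated body to each accessible world.

~<>q, 1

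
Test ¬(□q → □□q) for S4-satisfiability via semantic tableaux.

Unsatisfiable

1. ¬(□q → □□q), u
2. □q, u   [¬→-rule on 1]
3. ¬□□q, u   [¬→-rule on 1]
4. q, u   [□-rule on 2 via uRu]
5. ¬□q, v   [¬□-rule on 3: fresh world v, uRv]
6. q, v   [□-rule on 2 via uRv]
7. ¬q, w   [¬□-rule on 5: fresh world w, vRw]
8. q, w   [□-rule on 2 via uRw]
Accessibility: uRu, uRv, uRw, vRv, vRw, wRw
Branch closes: q and ¬q both at w.
All branches of the tableau close; one closing branch shown above.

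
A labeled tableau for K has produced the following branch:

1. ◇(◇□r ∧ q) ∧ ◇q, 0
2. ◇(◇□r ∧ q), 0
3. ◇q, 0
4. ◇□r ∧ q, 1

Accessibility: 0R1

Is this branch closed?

No world carries both an atom and its negation.

Not closed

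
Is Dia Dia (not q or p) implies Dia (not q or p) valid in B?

Not valid

Tableau for the negation not (Dia Dia (not q or p) implies Dia (not q or p)):
1. not (Dia Dia (not q or p) implies Dia (not q or p)), u
2. Dia Dia (not q or p), u
3. not Dia (not q or p), u
4. not (not q or p), u
5. q, u
6. not p, u
7. Dia (not q or p), v
8. not (not q or p), v
9. q, v
10. not p, v
11. not q or p, w
12. p, w
Accessibility: uRu, uRv, vRu, vRv, vRw, wRv, wRw
The negation has an open branch (countermodel exists).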